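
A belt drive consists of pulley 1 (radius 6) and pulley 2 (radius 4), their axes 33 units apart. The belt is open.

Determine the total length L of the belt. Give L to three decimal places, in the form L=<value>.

open belt: β = asin((r2−r1)/C) = asin(-2/33) = -3.4746°
wrap1 = π − 2β = 186.9492°
wrap2 = π + 2β = 173.0508°
tangent length = C·cosβ = 32.9393
L = r1·wrap1 + r2·wrap2 + 2·C·cosβ = 6·3.2629 + 4·3.0203 + 2·32.9393 = 97.5372

L=97.537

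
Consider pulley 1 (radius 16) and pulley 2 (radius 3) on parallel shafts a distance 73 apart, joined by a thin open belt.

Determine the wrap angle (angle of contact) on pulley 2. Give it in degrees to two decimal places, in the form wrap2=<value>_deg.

wrap2=159.48_deg

open belt: β = asin((r2−r1)/C) = asin(-13/73) = -10.2581°
wrap1 = π − 2β = 200.5161°
wrap2 = π + 2β = 159.4839°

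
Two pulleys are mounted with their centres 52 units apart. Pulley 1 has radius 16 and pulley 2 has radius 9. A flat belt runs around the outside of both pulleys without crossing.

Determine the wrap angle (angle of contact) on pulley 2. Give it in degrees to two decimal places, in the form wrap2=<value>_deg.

wrap2=164.53_deg

open belt: β = asin((r2−r1)/C) = asin(-7/52) = -7.7364°
wrap1 = π − 2β = 195.4728°
wrap2 = π + 2β = 164.5272°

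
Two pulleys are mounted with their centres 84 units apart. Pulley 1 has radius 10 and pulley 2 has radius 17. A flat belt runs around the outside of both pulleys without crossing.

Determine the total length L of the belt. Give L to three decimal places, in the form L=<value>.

L=253.407

open belt: β = asin((r2−r1)/C) = asin(7/84) = 4.7802°
wrap1 = π − 2β = 170.4396°
wrap2 = π + 2β = 189.5604°
tangent length = C·cosβ = 83.7078
L = r1·wrap1 + r2·wrap2 + 2·C·cosβ = 10·2.9747 + 17·3.3085 + 2·83.7078 = 253.4067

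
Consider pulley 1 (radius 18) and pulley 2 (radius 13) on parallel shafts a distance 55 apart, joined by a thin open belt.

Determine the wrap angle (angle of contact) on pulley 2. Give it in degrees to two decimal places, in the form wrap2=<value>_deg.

wrap2=169.57_deg

open belt: β = asin((r2−r1)/C) = asin(-5/55) = -5.2159°
wrap1 = π − 2β = 190.4318°
wrap2 = π + 2β = 169.5682°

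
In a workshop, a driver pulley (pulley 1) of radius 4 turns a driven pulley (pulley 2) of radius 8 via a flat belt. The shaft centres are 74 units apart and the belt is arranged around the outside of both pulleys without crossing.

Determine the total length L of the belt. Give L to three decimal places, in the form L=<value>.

L=185.915

open belt: β = asin((r2−r1)/C) = asin(4/74) = 3.0986°
wrap1 = π − 2β = 173.8028°
wrap2 = π + 2β = 186.1972°
tangent length = C·cosβ = 73.8918
L = r1·wrap1 + r2·wrap2 + 2·C·cosβ = 4·3.0334 + 8·3.2498 + 2·73.8918 = 185.9154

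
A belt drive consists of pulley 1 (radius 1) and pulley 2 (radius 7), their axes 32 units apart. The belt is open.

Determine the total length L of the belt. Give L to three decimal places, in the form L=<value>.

L=90.261

open belt: β = asin((r2−r1)/C) = asin(6/32) = 10.8069°
wrap1 = π − 2β = 158.3862°
wrap2 = π + 2β = 201.6138°
tangent length = C·cosβ = 31.4325
L = r1·wrap1 + r2·wrap2 + 2·C·cosβ = 1·2.7644 + 7·3.5188 + 2·31.4325 = 90.2611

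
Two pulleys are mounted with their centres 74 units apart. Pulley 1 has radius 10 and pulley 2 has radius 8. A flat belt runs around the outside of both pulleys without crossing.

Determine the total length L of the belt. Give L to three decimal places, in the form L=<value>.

open belt: β = asin((r2−r1)/C) = asin(-2/74) = -1.5487°
wrap1 = π − 2β = 183.0974°
wrap2 = π + 2β = 176.9026°
tangent length = C·cosβ = 73.9730
L = r1·wrap1 + r2·wrap2 + 2·C·cosβ = 10·3.1957 + 8·3.0875 + 2·73.9730 = 204.6027

L=204.603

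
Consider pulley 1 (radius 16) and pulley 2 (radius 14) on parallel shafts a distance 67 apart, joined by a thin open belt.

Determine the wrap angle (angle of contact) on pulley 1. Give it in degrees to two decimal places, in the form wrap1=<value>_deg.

wrap1=183.42_deg

open belt: β = asin((r2−r1)/C) = asin(-2/67) = -1.7106°
wrap1 = π − 2β = 183.4212°
wrap2 = π + 2β = 176.5788°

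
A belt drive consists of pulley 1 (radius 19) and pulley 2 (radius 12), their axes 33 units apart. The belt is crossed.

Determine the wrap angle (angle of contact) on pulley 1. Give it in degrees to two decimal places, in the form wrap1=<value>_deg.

crossed belt: β = asin((r1+r2)/C) = asin(31/33) = 69.9500°
wrap1 = wrap2 = π + 2β = 319.9000°

wrap1=319.90_deg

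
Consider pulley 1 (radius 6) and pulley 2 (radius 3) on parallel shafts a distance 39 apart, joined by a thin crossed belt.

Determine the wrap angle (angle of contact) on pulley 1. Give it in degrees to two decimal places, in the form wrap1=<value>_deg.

crossed belt: β = asin((r1+r2)/C) = asin(9/39) = 13.3424°
wrap1 = wrap2 = π + 2β = 206.6847°

wrap1=206.68_deg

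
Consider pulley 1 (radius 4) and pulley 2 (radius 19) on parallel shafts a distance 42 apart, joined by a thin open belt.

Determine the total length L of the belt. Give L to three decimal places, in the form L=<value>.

L=161.673

open belt: β = asin((r2−r1)/C) = asin(15/42) = 20.9248°
wrap1 = π − 2β = 138.1503°
wrap2 = π + 2β = 221.8497°
tangent length = C·cosβ = 39.2301
L = r1·wrap1 + r2·wrap2 + 2·C·cosβ = 4·2.4112 + 19·3.8720 + 2·39.2301 = 161.6730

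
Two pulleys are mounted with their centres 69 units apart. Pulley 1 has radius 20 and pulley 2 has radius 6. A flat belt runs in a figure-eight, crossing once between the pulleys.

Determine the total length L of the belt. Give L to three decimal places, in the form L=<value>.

crossed belt: β = asin((r1+r2)/C) = asin(26/69) = 22.1363°
wrap1 = wrap2 = π + 2β = 224.2726°
tangent length = C·cosβ = 63.9140
L = (r1+r2)·wrap + 2·C·cosβ = 26·3.9143 + 2·63.9140 = 229.5997

L=229.600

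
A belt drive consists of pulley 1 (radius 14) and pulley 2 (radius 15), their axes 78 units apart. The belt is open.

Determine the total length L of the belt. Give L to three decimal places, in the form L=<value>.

open belt: β = asin((r2−r1)/C) = asin(1/78) = 0.7346°
wrap1 = π − 2β = 178.5308°
wrap2 = π + 2β = 181.4692°
tangent length = C·cosβ = 77.9936
L = r1·wrap1 + r2·wrap2 + 2·C·cosβ = 14·3.1160 + 15·3.1672 + 2·77.9936 = 247.1190

L=247.119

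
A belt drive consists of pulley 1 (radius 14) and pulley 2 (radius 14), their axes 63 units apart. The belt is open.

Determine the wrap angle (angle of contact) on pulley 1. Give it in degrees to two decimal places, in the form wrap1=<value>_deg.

wrap1=180.00_deg

open belt: β = asin((r2−r1)/C) = asin(0/63) = 0.0000°
wrap1 = π − 2β = 180.0000°
wrap2 = π + 2β = 180.0000°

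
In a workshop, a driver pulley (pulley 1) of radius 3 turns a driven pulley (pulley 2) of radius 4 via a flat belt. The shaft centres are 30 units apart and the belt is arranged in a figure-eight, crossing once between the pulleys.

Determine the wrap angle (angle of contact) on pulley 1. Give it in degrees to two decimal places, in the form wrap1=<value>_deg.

wrap1=206.99_deg

crossed belt: β = asin((r1+r2)/C) = asin(7/30) = 13.4934°
wrap1 = wrap2 = π + 2β = 206.9868°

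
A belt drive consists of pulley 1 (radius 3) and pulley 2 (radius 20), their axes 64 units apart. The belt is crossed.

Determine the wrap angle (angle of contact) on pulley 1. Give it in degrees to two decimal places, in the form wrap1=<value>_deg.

wrap1=222.12_deg

crossed belt: β = asin((r1+r2)/C) = asin(23/64) = 21.0618°
wrap1 = wrap2 = π + 2β = 222.1236°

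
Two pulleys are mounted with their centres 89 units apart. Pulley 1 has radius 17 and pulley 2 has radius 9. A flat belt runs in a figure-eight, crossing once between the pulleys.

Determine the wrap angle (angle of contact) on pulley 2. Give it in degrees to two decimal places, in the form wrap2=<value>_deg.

crossed belt: β = asin((r1+r2)/C) = asin(26/89) = 16.9858°
wrap1 = wrap2 = π + 2β = 213.9716°

wrap2=213.97_deg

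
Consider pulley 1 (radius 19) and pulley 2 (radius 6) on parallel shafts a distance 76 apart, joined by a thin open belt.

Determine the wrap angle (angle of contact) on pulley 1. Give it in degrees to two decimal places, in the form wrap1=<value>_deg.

open belt: β = asin((r2−r1)/C) = asin(-13/76) = -9.8490°
wrap1 = π − 2β = 199.6981°
wrap2 = π + 2β = 160.3019°

wrap1=199.70_deg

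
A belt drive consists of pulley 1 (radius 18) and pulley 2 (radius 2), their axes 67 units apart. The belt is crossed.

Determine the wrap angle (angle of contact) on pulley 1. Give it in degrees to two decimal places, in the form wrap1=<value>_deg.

crossed belt: β = asin((r1+r2)/C) = asin(20/67) = 17.3680°
wrap1 = wrap2 = π + 2β = 214.7360°

wrap1=214.74_deg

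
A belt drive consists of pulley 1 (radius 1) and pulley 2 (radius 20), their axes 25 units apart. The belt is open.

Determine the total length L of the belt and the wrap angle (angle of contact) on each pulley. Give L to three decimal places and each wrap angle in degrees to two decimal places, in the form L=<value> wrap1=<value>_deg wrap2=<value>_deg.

open belt: β = asin((r2−r1)/C) = asin(19/25) = 49.4642°
wrap1 = π − 2β = 81.0716°
wrap2 = π + 2β = 278.9284°
tangent length = C·cosβ = 16.2481
L = r1·wrap1 + r2·wrap2 + 2·C·cosβ = 1·1.4150 + 20·4.8682 + 2·16.2481 = 131.2755

L=131.275 wrap1=81.07_deg wrap2=278.93_deg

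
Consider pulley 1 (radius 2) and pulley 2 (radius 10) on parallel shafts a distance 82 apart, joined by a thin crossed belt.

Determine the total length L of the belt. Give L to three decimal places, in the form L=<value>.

L=203.458

crossed belt: β = asin((r1+r2)/C) = asin(12/82) = 8.4150°
wrap1 = wrap2 = π + 2β = 196.8299°
tangent length = C·cosβ = 81.1172
L = (r1+r2)·wrap + 2·C·cosβ = 12·3.4353 + 2·81.1172 = 203.4584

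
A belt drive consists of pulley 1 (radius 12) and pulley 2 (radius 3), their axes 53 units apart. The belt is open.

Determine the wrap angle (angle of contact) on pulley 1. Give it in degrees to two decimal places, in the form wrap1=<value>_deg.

open belt: β = asin((r2−r1)/C) = asin(-9/53) = -9.7768°
wrap1 = π − 2β = 199.5537°
wrap2 = π + 2β = 160.4463°

wrap1=199.55_deg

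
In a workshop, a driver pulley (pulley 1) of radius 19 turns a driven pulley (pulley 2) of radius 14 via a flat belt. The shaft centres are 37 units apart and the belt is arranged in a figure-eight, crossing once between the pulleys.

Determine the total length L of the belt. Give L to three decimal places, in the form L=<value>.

crossed belt: β = asin((r1+r2)/C) = asin(33/37) = 63.1120°
wrap1 = wrap2 = π + 2β = 306.2239°
tangent length = C·cosβ = 16.7332
L = (r1+r2)·wrap + 2·C·cosβ = 33·5.3446 + 2·16.7332 = 209.8387

L=209.839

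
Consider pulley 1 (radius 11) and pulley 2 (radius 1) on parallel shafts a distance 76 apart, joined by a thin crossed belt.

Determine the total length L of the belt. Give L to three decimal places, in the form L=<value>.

L=191.598

crossed belt: β = asin((r1+r2)/C) = asin(12/76) = 9.0847°
wrap1 = wrap2 = π + 2β = 198.1694°
tangent length = C·cosβ = 75.0467
L = (r1+r2)·wrap + 2·C·cosβ = 12·3.4587 + 2·75.0467 = 191.5978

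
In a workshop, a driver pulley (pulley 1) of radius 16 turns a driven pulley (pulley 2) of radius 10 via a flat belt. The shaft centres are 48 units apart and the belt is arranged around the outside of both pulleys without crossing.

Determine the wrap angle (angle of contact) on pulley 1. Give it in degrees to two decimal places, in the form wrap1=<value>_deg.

open belt: β = asin((r2−r1)/C) = asin(-6/48) = -7.1808°
wrap1 = π − 2β = 194.3615°
wrap2 = π + 2β = 165.6385°

wrap1=194.36_deg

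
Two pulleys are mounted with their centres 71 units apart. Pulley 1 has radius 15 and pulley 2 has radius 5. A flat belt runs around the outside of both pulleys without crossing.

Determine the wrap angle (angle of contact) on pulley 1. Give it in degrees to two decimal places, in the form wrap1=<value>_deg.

wrap1=196.19_deg

open belt: β = asin((r2−r1)/C) = asin(-10/71) = -8.0967°
wrap1 = π − 2β = 196.1935°
wrap2 = π + 2β = 163.8065°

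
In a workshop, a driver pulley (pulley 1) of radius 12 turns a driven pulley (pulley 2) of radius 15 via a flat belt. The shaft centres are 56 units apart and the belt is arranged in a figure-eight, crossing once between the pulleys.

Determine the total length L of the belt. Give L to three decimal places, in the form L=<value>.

L=210.113

crossed belt: β = asin((r1+r2)/C) = asin(27/56) = 28.8254°
wrap1 = wrap2 = π + 2β = 237.6509°
tangent length = C·cosβ = 49.0612
L = (r1+r2)·wrap + 2·C·cosβ = 27·4.1478 + 2·49.0612 = 210.1127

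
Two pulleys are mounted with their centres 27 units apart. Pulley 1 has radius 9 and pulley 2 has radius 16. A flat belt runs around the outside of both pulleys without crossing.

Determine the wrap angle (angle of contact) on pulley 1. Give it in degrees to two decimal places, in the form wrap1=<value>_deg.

open belt: β = asin((r2−r1)/C) = asin(7/27) = 15.0261°
wrap1 = π − 2β = 149.9478°
wrap2 = π + 2β = 210.0522°

wrap1=149.95_deg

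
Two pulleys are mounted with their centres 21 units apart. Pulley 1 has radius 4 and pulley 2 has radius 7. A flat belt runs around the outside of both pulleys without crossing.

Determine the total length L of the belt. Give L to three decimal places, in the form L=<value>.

open belt: β = asin((r2−r1)/C) = asin(3/21) = 8.2132°
wrap1 = π − 2β = 163.5736°
wrap2 = π + 2β = 196.4264°
tangent length = C·cosβ = 20.7846
L = r1·wrap1 + r2·wrap2 + 2·C·cosβ = 4·2.8549 + 7·3.4283 + 2·20.7846 = 76.9868

L=76.987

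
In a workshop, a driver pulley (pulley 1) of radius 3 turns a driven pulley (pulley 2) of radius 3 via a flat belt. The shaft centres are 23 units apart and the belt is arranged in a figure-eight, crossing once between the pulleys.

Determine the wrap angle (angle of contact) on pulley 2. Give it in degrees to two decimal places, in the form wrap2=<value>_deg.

crossed belt: β = asin((r1+r2)/C) = asin(6/23) = 15.1217°
wrap1 = wrap2 = π + 2β = 210.2433°

wrap2=210.24_deg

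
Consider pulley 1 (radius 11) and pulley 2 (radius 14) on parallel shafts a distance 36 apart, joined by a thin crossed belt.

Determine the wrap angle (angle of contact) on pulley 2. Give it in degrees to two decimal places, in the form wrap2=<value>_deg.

crossed belt: β = asin((r1+r2)/C) = asin(25/36) = 43.9830°
wrap1 = wrap2 = π + 2β = 267.9659°

wrap2=267.97_deg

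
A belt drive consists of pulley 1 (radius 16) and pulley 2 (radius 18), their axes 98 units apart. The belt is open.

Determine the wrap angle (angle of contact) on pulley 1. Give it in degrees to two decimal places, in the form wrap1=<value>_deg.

open belt: β = asin((r2−r1)/C) = asin(2/98) = 1.1694°
wrap1 = π − 2β = 177.6612°
wrap2 = π + 2β = 182.3388°

wrap1=177.66_deg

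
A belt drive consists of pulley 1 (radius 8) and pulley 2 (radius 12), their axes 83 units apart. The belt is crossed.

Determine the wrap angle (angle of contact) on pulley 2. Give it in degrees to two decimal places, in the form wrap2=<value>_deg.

wrap2=207.89_deg

crossed belt: β = asin((r1+r2)/C) = asin(20/83) = 13.9434°
wrap1 = wrap2 = π + 2β = 207.8869°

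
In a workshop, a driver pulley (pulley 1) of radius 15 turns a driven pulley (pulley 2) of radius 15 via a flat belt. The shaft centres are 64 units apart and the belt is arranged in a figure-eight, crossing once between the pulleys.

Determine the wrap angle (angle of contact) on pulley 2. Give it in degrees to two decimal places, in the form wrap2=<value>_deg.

crossed belt: β = asin((r1+r2)/C) = asin(30/64) = 27.9532°
wrap1 = wrap2 = π + 2β = 235.9064°

wrap2=235.91_deg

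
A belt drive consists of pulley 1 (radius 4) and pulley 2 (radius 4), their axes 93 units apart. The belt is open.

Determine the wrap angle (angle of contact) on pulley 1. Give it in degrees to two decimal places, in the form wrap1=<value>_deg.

open belt: β = asin((r2−r1)/C) = asin(0/93) = 0.0000°
wrap1 = π − 2β = 180.0000°
wrap2 = π + 2β = 180.0000°

wrap1=180.00_deg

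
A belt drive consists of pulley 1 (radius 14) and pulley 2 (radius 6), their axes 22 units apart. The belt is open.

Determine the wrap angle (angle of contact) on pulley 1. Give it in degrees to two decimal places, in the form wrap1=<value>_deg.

wrap1=222.65_deg

open belt: β = asin((r2−r1)/C) = asin(-8/22) = -21.3237°
wrap1 = π − 2β = 222.6474°
wrap2 = π + 2β = 137.3526°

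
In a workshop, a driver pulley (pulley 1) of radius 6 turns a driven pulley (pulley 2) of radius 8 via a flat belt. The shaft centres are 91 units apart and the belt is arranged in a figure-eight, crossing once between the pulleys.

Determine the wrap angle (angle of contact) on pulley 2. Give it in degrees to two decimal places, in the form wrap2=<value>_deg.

wrap2=197.70_deg

crossed belt: β = asin((r1+r2)/C) = asin(14/91) = 8.8499°
wrap1 = wrap2 = π + 2β = 197.6998°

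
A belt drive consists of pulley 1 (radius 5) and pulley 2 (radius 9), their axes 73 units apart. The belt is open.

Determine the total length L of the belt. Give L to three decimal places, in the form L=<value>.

open belt: β = asin((r2−r1)/C) = asin(4/73) = 3.1411°
wrap1 = π − 2β = 173.7179°
wrap2 = π + 2β = 186.2821°
tangent length = C·cosβ = 72.8903
L = r1·wrap1 + r2·wrap2 + 2·C·cosβ = 5·3.0319 + 9·3.2512 + 2·72.8903 = 190.2015

L=190.202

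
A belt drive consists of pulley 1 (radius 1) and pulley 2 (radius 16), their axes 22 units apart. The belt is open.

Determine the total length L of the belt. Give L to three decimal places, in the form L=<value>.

open belt: β = asin((r2−r1)/C) = asin(15/22) = 42.9859°
wrap1 = π − 2β = 94.0282°
wrap2 = π + 2β = 265.9718°
tangent length = C·cosβ = 16.0935
L = r1·wrap1 + r2·wrap2 + 2·C·cosβ = 1·1.6411 + 16·4.6421 + 2·16.0935 = 108.1014

L=108.101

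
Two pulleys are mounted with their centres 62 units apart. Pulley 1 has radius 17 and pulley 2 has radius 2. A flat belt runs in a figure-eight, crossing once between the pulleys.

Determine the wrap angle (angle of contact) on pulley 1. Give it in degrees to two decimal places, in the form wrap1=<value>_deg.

crossed belt: β = asin((r1+r2)/C) = asin(19/62) = 17.8455°
wrap1 = wrap2 = π + 2β = 215.6910°

wrap1=215.69_deg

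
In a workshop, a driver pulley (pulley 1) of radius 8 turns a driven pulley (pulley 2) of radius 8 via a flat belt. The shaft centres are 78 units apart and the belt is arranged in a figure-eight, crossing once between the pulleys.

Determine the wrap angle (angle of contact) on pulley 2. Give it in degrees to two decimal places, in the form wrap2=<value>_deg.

crossed belt: β = asin((r1+r2)/C) = asin(16/78) = 11.8370°
wrap1 = wrap2 = π + 2β = 203.6740°

wrap2=203.67_deg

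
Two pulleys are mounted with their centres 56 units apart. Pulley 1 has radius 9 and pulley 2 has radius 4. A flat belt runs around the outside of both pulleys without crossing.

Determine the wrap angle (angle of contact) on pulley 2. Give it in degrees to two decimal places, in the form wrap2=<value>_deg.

open belt: β = asin((r2−r1)/C) = asin(-5/56) = -5.1225°
wrap1 = π − 2β = 190.2450°
wrap2 = π + 2β = 169.7550°

wrap2=169.75_deg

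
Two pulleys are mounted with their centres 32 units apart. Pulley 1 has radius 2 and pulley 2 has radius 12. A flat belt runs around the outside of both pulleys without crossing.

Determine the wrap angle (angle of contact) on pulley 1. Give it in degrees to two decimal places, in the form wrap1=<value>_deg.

open belt: β = asin((r2−r1)/C) = asin(10/32) = 18.2100°
wrap1 = π − 2β = 143.5801°
wrap2 = π + 2β = 216.4199°

wrap1=143.58_deg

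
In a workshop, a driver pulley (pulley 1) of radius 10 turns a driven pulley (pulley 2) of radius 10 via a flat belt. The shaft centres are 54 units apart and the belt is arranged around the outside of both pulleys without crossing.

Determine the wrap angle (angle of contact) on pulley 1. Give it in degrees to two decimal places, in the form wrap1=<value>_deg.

wrap1=180.00_deg

open belt: β = asin((r2−r1)/C) = asin(0/54) = 0.0000°
wrap1 = π − 2β = 180.0000°
wrap2 = π + 2β = 180.0000°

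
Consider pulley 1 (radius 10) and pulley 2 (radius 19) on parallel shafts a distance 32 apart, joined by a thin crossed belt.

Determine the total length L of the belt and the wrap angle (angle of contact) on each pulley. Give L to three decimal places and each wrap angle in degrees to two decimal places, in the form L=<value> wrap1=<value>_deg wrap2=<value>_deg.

crossed belt: β = asin((r1+r2)/C) = asin(29/32) = 64.9922°
wrap1 = wrap2 = π + 2β = 309.9843°
tangent length = C·cosβ = 13.5277
L = (r1+r2)·wrap + 2·C·cosβ = 29·5.4102 + 2·13.5277 = 183.9527

L=183.953 wrap1=309.98_deg wrap2=309.98_deg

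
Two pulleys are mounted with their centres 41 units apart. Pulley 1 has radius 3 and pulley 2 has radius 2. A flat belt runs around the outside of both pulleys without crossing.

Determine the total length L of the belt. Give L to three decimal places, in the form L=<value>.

L=97.732

open belt: β = asin((r2−r1)/C) = asin(-1/41) = -1.3976°
wrap1 = π − 2β = 182.7952°
wrap2 = π + 2β = 177.2048°
tangent length = C·cosβ = 40.9878
L = r1·wrap1 + r2·wrap2 + 2·C·cosβ = 3·3.1904 + 2·3.0928 + 2·40.9878 = 97.7324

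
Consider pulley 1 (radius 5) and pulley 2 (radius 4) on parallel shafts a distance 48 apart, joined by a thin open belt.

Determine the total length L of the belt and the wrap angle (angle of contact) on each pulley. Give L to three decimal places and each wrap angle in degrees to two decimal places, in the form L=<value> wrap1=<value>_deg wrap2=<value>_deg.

open belt: β = asin((r2−r1)/C) = asin(-1/48) = -1.1937°
wrap1 = π − 2β = 182.3875°
wrap2 = π + 2β = 177.6125°
tangent length = C·cosβ = 47.9896
L = r1·wrap1 + r2·wrap2 + 2·C·cosβ = 5·3.1833 + 4·3.0999 + 2·47.9896 = 124.2952

L=124.295 wrap1=182.39_deg wrap2=177.61_deg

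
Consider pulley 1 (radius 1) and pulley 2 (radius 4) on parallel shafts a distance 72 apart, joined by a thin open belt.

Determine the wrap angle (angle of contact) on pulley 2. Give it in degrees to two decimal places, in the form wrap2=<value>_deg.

wrap2=184.78_deg

open belt: β = asin((r2−r1)/C) = asin(3/72) = 2.3880°
wrap1 = π − 2β = 175.2240°
wrap2 = π + 2β = 184.7760°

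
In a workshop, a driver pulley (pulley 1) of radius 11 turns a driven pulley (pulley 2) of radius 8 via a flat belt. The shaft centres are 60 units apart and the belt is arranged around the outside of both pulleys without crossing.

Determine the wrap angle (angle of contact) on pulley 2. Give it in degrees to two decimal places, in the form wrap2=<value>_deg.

open belt: β = asin((r2−r1)/C) = asin(-3/60) = -2.8660°
wrap1 = π − 2β = 185.7320°
wrap2 = π + 2β = 174.2680°

wrap2=174.27_deg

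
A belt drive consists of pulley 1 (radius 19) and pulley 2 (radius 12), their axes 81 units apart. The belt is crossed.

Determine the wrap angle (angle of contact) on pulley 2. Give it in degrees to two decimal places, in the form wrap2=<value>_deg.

crossed belt: β = asin((r1+r2)/C) = asin(31/81) = 22.5020°
wrap1 = wrap2 = π + 2β = 225.0040°

wrap2=225.00_deg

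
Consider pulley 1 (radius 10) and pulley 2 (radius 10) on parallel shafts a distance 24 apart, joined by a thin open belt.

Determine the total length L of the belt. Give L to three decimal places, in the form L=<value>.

L=110.832

open belt: β = asin((r2−r1)/C) = asin(0/24) = 0.0000°
wrap1 = π − 2β = 180.0000°
wrap2 = π + 2β = 180.0000°
tangent length = C·cosβ = 24.0000
L = r1·wrap1 + r2·wrap2 + 2·C·cosβ = 10·3.1416 + 10·3.1416 + 2·24.0000 = 110.8319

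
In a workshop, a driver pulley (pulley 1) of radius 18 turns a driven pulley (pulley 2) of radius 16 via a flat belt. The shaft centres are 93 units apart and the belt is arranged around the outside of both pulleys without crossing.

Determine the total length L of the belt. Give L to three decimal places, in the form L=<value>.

open belt: β = asin((r2−r1)/C) = asin(-2/93) = -1.2323°
wrap1 = π − 2β = 182.4645°
wrap2 = π + 2β = 177.5355°
tangent length = C·cosβ = 92.9785
L = r1·wrap1 + r2·wrap2 + 2·C·cosβ = 18·3.1846 + 16·3.0986 + 2·92.9785 = 292.8572

L=292.857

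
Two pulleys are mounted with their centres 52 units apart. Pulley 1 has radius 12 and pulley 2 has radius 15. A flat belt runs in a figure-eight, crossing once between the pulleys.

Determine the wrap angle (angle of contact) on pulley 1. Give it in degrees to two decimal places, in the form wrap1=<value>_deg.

wrap1=242.56_deg

crossed belt: β = asin((r1+r2)/C) = asin(27/52) = 31.2807°
wrap1 = wrap2 = π + 2β = 242.5613°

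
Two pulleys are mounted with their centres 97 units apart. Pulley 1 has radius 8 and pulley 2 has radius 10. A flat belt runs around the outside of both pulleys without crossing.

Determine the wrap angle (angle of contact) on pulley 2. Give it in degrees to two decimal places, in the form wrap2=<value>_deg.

open belt: β = asin((r2−r1)/C) = asin(2/97) = 1.1814°
wrap1 = π − 2β = 177.6371°
wrap2 = π + 2β = 182.3629°

wrap2=182.36_deg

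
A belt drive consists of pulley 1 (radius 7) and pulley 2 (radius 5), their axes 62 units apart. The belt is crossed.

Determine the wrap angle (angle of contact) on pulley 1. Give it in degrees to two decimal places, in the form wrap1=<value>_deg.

wrap1=202.32_deg

crossed belt: β = asin((r1+r2)/C) = asin(12/62) = 11.1599°
wrap1 = wrap2 = π + 2β = 202.3199°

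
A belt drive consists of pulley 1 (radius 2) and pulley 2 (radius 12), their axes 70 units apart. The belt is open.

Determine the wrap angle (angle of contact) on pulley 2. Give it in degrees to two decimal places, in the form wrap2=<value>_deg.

open belt: β = asin((r2−r1)/C) = asin(10/70) = 8.2132°
wrap1 = π − 2β = 163.5736°
wrap2 = π + 2β = 196.4264°

wrap2=196.43_deg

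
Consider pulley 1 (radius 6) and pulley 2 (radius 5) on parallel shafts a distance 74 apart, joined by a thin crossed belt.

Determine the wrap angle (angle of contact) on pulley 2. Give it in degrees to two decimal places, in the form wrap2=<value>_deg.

wrap2=197.10_deg

crossed belt: β = asin((r1+r2)/C) = asin(11/74) = 8.5486°
wrap1 = wrap2 = π + 2β = 197.0972°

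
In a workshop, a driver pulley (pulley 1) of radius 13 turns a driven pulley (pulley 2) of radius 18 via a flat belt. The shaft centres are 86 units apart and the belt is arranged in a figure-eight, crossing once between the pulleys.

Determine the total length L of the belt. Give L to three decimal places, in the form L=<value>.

crossed belt: β = asin((r1+r2)/C) = asin(31/86) = 21.1288°
wrap1 = wrap2 = π + 2β = 222.2575°
tangent length = C·cosβ = 80.2185
L = (r1+r2)·wrap + 2·C·cosβ = 31·3.8791 + 2·80.2185 = 280.6898

L=280.690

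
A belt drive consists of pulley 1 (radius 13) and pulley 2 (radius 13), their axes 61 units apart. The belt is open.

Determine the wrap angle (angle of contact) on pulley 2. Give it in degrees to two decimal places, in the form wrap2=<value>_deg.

wrap2=180.00_deg

open belt: β = asin((r2−r1)/C) = asin(0/61) = 0.0000°
wrap1 = π − 2β = 180.0000°
wrap2 = π + 2β = 180.0000°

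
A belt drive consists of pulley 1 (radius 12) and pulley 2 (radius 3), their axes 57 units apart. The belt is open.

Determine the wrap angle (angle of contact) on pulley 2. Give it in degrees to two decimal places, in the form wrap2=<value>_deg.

open belt: β = asin((r2−r1)/C) = asin(-9/57) = -9.0847°
wrap1 = π − 2β = 198.1694°
wrap2 = π + 2β = 161.8306°

wrap2=161.83_deg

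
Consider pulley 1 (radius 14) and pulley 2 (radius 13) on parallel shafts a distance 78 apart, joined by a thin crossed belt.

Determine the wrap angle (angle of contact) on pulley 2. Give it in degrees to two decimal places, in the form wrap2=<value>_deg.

wrap2=220.50_deg

crossed belt: β = asin((r1+r2)/C) = asin(27/78) = 20.2522°
wrap1 = wrap2 = π + 2β = 220.5045°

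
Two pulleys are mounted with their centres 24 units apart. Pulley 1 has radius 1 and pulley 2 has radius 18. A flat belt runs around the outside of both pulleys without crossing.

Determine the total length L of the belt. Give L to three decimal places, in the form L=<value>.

L=120.335

open belt: β = asin((r2−r1)/C) = asin(17/24) = 45.0995°
wrap1 = π − 2β = 89.8011°
wrap2 = π + 2β = 270.1989°
tangent length = C·cosβ = 16.9411
L = r1·wrap1 + r2·wrap2 + 2·C·cosβ = 1·1.5673 + 18·4.7159 + 2·16.9411 = 120.3350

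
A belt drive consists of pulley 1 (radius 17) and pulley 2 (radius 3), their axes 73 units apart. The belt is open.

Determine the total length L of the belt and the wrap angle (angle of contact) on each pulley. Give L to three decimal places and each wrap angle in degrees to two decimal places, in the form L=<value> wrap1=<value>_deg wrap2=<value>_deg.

open belt: β = asin((r2−r1)/C) = asin(-14/73) = -11.0567°
wrap1 = π − 2β = 202.1135°
wrap2 = π + 2β = 157.8865°
tangent length = C·cosβ = 71.6450
L = r1·wrap1 + r2·wrap2 + 2·C·cosβ = 17·3.5275 + 3·2.7556 + 2·71.6450 = 211.5251

L=211.525 wrap1=202.11_deg wrap2=157.89_deg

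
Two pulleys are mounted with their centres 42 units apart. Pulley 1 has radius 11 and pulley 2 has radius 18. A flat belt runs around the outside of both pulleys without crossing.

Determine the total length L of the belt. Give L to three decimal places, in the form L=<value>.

L=176.276

open belt: β = asin((r2−r1)/C) = asin(7/42) = 9.5941°
wrap1 = π − 2β = 160.8119°
wrap2 = π + 2β = 199.1881°
tangent length = C·cosβ = 41.4126
L = r1·wrap1 + r2·wrap2 + 2·C·cosβ = 11·2.8067 + 18·3.4765 + 2·41.4126 = 176.2756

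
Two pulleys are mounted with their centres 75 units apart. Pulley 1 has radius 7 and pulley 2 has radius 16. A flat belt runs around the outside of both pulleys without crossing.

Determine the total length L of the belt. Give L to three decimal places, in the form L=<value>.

open belt: β = asin((r2−r1)/C) = asin(9/75) = 6.8921°
wrap1 = π − 2β = 166.2158°
wrap2 = π + 2β = 193.7842°
tangent length = C·cosβ = 74.4580
L = r1·wrap1 + r2·wrap2 + 2·C·cosβ = 7·2.9010 + 16·3.3822 + 2·74.4580 = 223.3379

L=223.338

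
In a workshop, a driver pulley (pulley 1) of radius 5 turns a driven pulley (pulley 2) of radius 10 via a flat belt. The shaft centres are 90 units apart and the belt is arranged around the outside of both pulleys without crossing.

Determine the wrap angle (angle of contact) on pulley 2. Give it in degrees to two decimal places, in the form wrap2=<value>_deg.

open belt: β = asin((r2−r1)/C) = asin(5/90) = 3.1847°
wrap1 = π − 2β = 173.6305°
wrap2 = π + 2β = 186.3695°

wrap2=186.37_deg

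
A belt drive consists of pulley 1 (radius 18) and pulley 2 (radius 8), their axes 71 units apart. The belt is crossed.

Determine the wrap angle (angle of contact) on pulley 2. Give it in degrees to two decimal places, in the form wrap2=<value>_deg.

crossed belt: β = asin((r1+r2)/C) = asin(26/71) = 21.4813°
wrap1 = wrap2 = π + 2β = 222.9626°

wrap2=222.96_deg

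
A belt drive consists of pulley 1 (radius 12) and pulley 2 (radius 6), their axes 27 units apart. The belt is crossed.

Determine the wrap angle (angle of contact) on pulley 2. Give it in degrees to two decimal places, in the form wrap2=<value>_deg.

crossed belt: β = asin((r1+r2)/C) = asin(18/27) = 41.8103°
wrap1 = wrap2 = π + 2β = 263.6206°

wrap2=263.62_deg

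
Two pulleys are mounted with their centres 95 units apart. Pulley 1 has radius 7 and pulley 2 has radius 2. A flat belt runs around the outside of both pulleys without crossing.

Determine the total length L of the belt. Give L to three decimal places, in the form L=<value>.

open belt: β = asin((r2−r1)/C) = asin(-5/95) = -3.0170°
wrap1 = π − 2β = 186.0339°
wrap2 = π + 2β = 173.9661°
tangent length = C·cosβ = 94.8683
L = r1·wrap1 + r2·wrap2 + 2·C·cosβ = 7·3.2469 + 2·3.0363 + 2·94.8683 = 218.5376

L=218.538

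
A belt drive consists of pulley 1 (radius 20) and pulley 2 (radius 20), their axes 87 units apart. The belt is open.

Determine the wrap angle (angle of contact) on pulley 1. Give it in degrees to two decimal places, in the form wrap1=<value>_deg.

open belt: β = asin((r2−r1)/C) = asin(0/87) = 0.0000°
wrap1 = π − 2β = 180.0000°
wrap2 = π + 2β = 180.0000°

wrap1=180.00_deg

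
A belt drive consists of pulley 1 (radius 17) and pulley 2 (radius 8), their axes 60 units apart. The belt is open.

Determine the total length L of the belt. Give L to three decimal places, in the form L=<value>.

open belt: β = asin((r2−r1)/C) = asin(-9/60) = -8.6269°
wrap1 = π − 2β = 197.2539°
wrap2 = π + 2β = 162.7461°
tangent length = C·cosβ = 59.3212
L = r1·wrap1 + r2·wrap2 + 2·C·cosβ = 17·3.4427 + 8·2.8405 + 2·59.3212 = 199.8924

L=199.892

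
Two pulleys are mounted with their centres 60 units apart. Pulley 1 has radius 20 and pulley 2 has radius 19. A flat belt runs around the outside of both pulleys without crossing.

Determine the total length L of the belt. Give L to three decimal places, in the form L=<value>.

L=242.539

open belt: β = asin((r2−r1)/C) = asin(-1/60) = -0.9550°
wrap1 = π − 2β = 181.9099°
wrap2 = π + 2β = 178.0901°
tangent length = C·cosβ = 59.9917
L = r1·wrap1 + r2·wrap2 + 2·C·cosβ = 20·3.1749 + 19·3.1083 + 2·59.9917 = 242.5388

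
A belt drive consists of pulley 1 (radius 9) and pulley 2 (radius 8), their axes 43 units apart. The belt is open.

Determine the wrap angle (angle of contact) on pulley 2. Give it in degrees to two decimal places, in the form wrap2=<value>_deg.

wrap2=177.33_deg

open belt: β = asin((r2−r1)/C) = asin(-1/43) = -1.3326°
wrap1 = π − 2β = 182.6652°
wrap2 = π + 2β = 177.3348°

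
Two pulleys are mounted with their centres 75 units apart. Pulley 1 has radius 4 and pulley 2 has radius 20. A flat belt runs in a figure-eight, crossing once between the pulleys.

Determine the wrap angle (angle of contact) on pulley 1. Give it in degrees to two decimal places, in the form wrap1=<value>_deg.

wrap1=217.33_deg

crossed belt: β = asin((r1+r2)/C) = asin(24/75) = 18.6629°
wrap1 = wrap2 = π + 2β = 217.3258°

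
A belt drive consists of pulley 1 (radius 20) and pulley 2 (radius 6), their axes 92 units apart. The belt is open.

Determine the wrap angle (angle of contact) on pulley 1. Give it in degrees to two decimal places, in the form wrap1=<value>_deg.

open belt: β = asin((r2−r1)/C) = asin(-14/92) = -8.7529°
wrap1 = π − 2β = 197.5059°
wrap2 = π + 2β = 162.4941°

wrap1=197.51_deg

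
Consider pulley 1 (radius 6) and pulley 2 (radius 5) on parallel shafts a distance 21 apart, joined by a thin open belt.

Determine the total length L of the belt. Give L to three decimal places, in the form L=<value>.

open belt: β = asin((r2−r1)/C) = asin(-1/21) = -2.7294°
wrap1 = π − 2β = 185.4588°
wrap2 = π + 2β = 174.5412°
tangent length = C·cosβ = 20.9762
L = r1·wrap1 + r2·wrap2 + 2·C·cosβ = 6·3.2369 + 5·3.0463 + 2·20.9762 = 76.6051

L=76.605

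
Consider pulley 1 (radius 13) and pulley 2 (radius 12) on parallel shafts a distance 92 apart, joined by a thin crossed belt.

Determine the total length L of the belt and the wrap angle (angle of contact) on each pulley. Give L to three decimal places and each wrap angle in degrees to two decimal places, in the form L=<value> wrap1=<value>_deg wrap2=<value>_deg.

L=269.376 wrap1=211.54_deg wrap2=211.54_deg

crossed belt: β = asin((r1+r2)/C) = asin(25/92) = 15.7678°
wrap1 = wrap2 = π + 2β = 211.5356°
tangent length = C·cosβ = 88.5381
L = (r1+r2)·wrap + 2·C·cosβ = 25·3.6920 + 2·88.5381 = 269.3761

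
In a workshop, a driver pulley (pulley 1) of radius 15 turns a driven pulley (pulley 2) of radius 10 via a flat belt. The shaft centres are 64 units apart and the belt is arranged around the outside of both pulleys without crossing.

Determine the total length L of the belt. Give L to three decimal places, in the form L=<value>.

open belt: β = asin((r2−r1)/C) = asin(-5/64) = -4.4808°
wrap1 = π − 2β = 188.9616°
wrap2 = π + 2β = 171.0384°
tangent length = C·cosβ = 63.8044
L = r1·wrap1 + r2·wrap2 + 2·C·cosβ = 15·3.2980 + 10·2.9852 + 2·63.8044 = 206.9306

L=206.931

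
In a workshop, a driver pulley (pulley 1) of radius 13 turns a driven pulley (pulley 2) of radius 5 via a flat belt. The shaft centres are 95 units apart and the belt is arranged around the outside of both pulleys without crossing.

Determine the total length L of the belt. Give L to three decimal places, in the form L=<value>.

open belt: β = asin((r2−r1)/C) = asin(-8/95) = -4.8306°
wrap1 = π − 2β = 189.6613°
wrap2 = π + 2β = 170.3387°
tangent length = C·cosβ = 94.6626
L = r1·wrap1 + r2·wrap2 + 2·C·cosβ = 13·3.3102 + 5·2.9730 + 2·94.6626 = 247.2228

L=247.223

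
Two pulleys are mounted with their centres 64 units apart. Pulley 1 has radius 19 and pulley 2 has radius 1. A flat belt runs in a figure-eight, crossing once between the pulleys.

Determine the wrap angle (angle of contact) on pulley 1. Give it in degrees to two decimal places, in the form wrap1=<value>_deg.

wrap1=216.42_deg

crossed belt: β = asin((r1+r2)/C) = asin(20/64) = 18.2100°
wrap1 = wrap2 = π + 2β = 216.4199°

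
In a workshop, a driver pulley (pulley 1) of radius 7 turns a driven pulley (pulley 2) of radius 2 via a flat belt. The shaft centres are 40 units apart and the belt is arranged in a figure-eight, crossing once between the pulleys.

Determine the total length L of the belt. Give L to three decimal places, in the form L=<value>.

L=110.308

crossed belt: β = asin((r1+r2)/C) = asin(9/40) = 13.0029°
wrap1 = wrap2 = π + 2β = 206.0058°
tangent length = C·cosβ = 38.9744
L = (r1+r2)·wrap + 2·C·cosβ = 9·3.5955 + 2·38.9744 = 110.3080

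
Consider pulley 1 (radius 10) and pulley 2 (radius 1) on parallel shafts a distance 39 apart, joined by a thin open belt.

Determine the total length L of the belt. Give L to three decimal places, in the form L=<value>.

open belt: β = asin((r2−r1)/C) = asin(-9/39) = -13.3424°
wrap1 = π − 2β = 206.6847°
wrap2 = π + 2β = 153.3153°
tangent length = C·cosβ = 37.9473
L = r1·wrap1 + r2·wrap2 + 2·C·cosβ = 10·3.6073 + 1·2.6759 + 2·37.9473 = 114.6438

L=114.644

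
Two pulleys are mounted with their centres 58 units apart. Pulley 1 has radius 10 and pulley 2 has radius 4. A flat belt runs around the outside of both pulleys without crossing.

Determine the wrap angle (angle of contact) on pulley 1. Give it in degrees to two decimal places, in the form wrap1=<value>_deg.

wrap1=191.88_deg

open belt: β = asin((r2−r1)/C) = asin(-6/58) = -5.9378°
wrap1 = π − 2β = 191.8755°
wrap2 = π + 2β = 168.1245°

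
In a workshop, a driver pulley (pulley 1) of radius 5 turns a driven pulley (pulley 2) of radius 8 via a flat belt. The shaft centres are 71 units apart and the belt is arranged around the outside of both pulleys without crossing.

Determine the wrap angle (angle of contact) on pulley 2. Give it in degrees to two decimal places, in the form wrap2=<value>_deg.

wrap2=184.84_deg

open belt: β = asin((r2−r1)/C) = asin(3/71) = 2.4217°
wrap1 = π − 2β = 175.1567°
wrap2 = π + 2β = 184.8433°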